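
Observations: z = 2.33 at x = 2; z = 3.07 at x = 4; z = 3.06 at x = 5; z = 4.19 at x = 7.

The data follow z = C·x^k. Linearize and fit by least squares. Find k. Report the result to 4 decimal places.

k = 0.4324

Taking logs, ln z = k·ln x + ln C, so regress ln z on ln x.
XᵀX = [[8.7791, 5.6348]; [5.6348, 4]], rhs = [6.7292, 4.5187]ᵀ  (here Σln x = 5.6348, Σ(ln x)² = 8.7791, Σln z = 4.5187, Σln x·ln z = 6.7292).
Δ = 8.7791·4 − (5.6348)² = 3.3656; k = (6.7292·4 − 5.6348·4.5187)/3.3656 = 0.43235, ln C = (8.7791·4.5187 − 5.6348·6.7292)/3.3656 = 0.52061.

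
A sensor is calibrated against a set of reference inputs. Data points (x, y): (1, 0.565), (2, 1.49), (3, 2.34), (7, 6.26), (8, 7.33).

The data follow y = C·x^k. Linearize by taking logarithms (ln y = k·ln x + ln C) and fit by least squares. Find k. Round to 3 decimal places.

k = 1.215

Linearized form: ln y = k·ln x + ln C. From the 5 transformed points,
XᵀX = [[9.7980, 5.8171]; [5.8171, 5]], rhs = [8.9217, 4.5042]ᵀ  (here Σln x = 5.8171, Σ(ln x)² = 9.7980, Σln y = 4.5042, Σln x·ln y = 8.9217).
Slope k = (n·Σln x·ln y − Σln x·Σln y)/(n·Σ(ln x)² − (Σln x)²) = (5·8.9217 − 5.8171·4.5042)/15.1514 = 1.21490; ln C = (Σln y − k·Σln x)/n = -0.51262.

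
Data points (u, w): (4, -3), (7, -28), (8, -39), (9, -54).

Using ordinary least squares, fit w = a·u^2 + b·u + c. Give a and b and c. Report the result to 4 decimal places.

a = -0.9834, b = 2.6464, c = 2.1050

Forming MᵀM = [[13314, 1648, 210]; [1648, 210, 28]; [210, 28, 4]] and Mᵀw = [-8290, -1006, -124]ᵀ gives MᵀM·[a, b, c]ᵀ = Mᵀw.
Inverting the 3×3 Gram matrix, [a, b, c]ᵀ = [-178/181, 479/181, 381/181]ᵀ.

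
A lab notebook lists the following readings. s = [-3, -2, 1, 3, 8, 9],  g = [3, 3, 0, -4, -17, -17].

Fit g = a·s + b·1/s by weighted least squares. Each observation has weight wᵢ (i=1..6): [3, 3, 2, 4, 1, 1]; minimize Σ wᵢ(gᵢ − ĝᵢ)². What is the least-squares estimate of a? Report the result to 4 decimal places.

Setting ∂/∂a … = 0 gives: 222·a + 14·b = -382;  14·a + (18433/5184)·b = -1213/72.
(Σwᵢ·s·s = 222, Σwᵢ·s·1/s = 14, Σwᵢ·1/s·1/s = 18433/5184, Σwᵢ·s·g = -382, Σwᵢ·1/s·g = -1213/72.)
Eliminating b: (18433/5184)·(row 1) − 14·(row 2) gives (512677/864)·a = (18433/5184)·(-382) − 14·(-1213/72) = -2909351/2592, so a = -2909351/1538031.
Then b = ((-1213/72) − 14·(-2909351/1538031))/(18433/5184) = 1389240/512677.

a = -1.8916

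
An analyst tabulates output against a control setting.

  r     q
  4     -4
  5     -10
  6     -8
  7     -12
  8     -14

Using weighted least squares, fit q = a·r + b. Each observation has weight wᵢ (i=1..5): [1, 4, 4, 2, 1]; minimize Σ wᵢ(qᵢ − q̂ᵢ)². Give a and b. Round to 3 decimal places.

The normal system AᵀWA·[a, b]ᵀ = AᵀWq is [[422, 70]; [70, 12]]·[a, b]ᵀ = [-688, -114]ᵀ.
det = 422·12 − 70² = 164.
a = ((-688)·12 − 70·(-114))/164 = -69/41; b = (422·(-114) − 70·(-688))/164 = 13/41.

a = -1.683, b = 0.317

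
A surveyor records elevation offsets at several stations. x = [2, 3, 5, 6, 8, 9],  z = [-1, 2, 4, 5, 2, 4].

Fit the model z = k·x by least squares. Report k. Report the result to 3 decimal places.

Sums needed: Σx·x = 219.
Right-hand side: Σx·z = 106.
Normal equations: [[219]]·[k]ᵀ = [106]ᵀ.
Hence k = 106 / 219 ≈ 0.484018.

k = 0.484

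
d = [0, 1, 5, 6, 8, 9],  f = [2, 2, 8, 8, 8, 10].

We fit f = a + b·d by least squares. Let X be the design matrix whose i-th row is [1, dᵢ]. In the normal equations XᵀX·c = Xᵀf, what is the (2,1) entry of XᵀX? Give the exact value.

29

Row 2 ↔ basis d, column 1 ↔ basis 1, so (XᵀX)_{2,1} = Σᵢ d = (0)·(1) + (1)·(1) + (5)·(1) + (6)·(1) + (8)·(1) + (9)·(1) = 29.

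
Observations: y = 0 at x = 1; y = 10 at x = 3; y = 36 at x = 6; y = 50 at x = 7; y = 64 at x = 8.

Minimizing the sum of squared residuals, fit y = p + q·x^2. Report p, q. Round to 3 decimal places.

p = -0.084, q = 1.009

The normal system AᵀA·[p, q]ᵀ = Aᵀy is [[5, 159]; [159, 7875]]·[p, q]ᵀ = [160, 7932]ᵀ.
Eliminating q: 7875·(row 1) − 159·(row 2) gives 14094·p = 7875·160 − 159·7932 = -1188, so p = -22/261.
Then q = (7932 − 159·(-22/261))/7875 = 790/783.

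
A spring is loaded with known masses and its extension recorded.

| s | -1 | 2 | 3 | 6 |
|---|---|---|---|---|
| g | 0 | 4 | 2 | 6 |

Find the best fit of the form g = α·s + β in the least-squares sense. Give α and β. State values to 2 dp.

α = 0.80, β = 1.00

XᵀX·[α, β]ᵀ = Xᵀg reads: 50·α + 10·β = 50;  10·α + 4·β = 12.
(Σs·s = 50, Σs = 10, Σ1 = 4, Σs·g = 50, Σg = 12.)
Δ = 50·4 − 10² = 100.
α = (50·4 − 10·12)/100 = 4/5; β = (50·12 − 10·50)/100 = 1.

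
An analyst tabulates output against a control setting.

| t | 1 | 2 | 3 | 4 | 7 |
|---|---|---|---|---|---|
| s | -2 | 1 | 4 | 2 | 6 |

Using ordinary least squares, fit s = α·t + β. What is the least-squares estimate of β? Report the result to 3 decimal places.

β = -1.745

MᵀM·[α, β]ᵀ = Mᵀs reads: 79·α + 17·β = 62;  17·α + 5·β = 11.
Determinant 79·5 − 17² = 106.
α = (62·5 − 17·11)/106 = 123/106; β = (79·11 − 17·62)/106 = -185/106.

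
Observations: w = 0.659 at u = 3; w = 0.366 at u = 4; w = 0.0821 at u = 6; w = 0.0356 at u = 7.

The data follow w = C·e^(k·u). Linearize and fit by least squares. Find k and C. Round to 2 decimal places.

Linearized form: ln w = k·u + ln C. From the 4 transformed points,
Σu = 20.0000, Σ(u)² = 110.0000, Σln w = -7.2574, Σu·ln w = -43.6184.
Equations: 110.0000·k + 20.0000·ln C = -43.6184;  20.0000·k + 4·ln C = -7.2574.
Slope k = (n·Σu·ln w − Σu·Σln w)/(n·Σ(u)² − (Σu)²) = (4·-43.6184 − 20.0000·-7.2574)/40.0000 = -0.73315; ln C = (Σln w − k·Σu)/n = 1.85138, so C = exp(1.85138) = 6.36860.

k = -0.73, C = 6.37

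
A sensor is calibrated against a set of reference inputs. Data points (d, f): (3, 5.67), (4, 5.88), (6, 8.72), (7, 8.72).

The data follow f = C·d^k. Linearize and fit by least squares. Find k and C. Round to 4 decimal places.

Taking logs, ln f = k·ln d + ln C, so regress ln f on ln d.
Σln d = 6.2226, Σ(ln d)² = 10.1257, Σln f = 7.8380, Σln d·ln f = 12.4566.
Equations: 10.1257·k + 6.2226·ln C = 12.4566;  6.2226·k + 4·ln C = 7.8380.
Δ = 10.1257·4 − (6.2226)² = 1.7825; k = (12.4566·4 − 6.2226·7.8380)/1.7825 = 0.59122, ln C = (10.1257·7.8380 − 6.2226·12.4566)/1.7825 = 1.03978, so C = exp(1.03978) = 2.82858.

k = 0.5912, C = 2.8286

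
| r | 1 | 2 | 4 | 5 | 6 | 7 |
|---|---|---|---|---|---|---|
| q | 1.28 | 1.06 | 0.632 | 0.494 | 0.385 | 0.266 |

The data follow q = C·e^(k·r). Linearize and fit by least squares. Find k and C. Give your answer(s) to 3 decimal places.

With ln qᵢ as the transformed response and rᵢ as the regressor:
Σr = 25.0000, Σ(r)² = 131.0000, Σln q = -3.1377, Σr·ln q = -19.9950.
Normal system: [[131.0000, 25.0000]; [25.0000, 6]]·[k, ln C]ᵀ = [-19.9950, -3.1377]ᵀ.
Δ = 131.0000·6 − (25.0000)² = 161.0000; k = (-19.9950·6 − 25.0000·-3.1377)/161.0000 = -0.25793, ln C = (131.0000·-3.1377 − 25.0000·-19.9950)/161.0000 = 0.55176, so C = exp(0.55176) = 1.73631.

k = -0.258, C = 1.736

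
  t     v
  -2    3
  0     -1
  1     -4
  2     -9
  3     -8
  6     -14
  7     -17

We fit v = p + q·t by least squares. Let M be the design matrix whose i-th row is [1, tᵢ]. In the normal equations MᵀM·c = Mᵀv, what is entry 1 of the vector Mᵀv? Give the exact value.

Entry 1 ↔ basis 1, so (Mᵀv)_{1} = Σᵢ vᵢ = (1)·(3) + (1)·(-1) + (1)·(-4) + (1)·(-9) + (1)·(-8) + (1)·(-14) + (1)·(-17) = -50.

-50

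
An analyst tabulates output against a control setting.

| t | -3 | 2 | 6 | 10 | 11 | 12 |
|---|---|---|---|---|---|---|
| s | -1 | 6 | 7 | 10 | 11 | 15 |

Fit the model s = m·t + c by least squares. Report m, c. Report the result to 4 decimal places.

Forming MᵀM = [[414, 38]; [38, 6]] and Mᵀs = [458, 48]ᵀ gives MᵀM·[m, c]ᵀ = Mᵀs.
Δ = 414·6 − 38² = 1040.
m = (458·6 − 38·48)/1040 = 231/260; c = (414·48 − 38·458)/1040 = 617/260.

m = 0.8885, c = 2.3731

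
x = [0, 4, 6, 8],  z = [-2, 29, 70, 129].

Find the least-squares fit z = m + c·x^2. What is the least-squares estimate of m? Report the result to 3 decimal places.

Sums needed: Σ1 = 4, Σx^2 = 116, Σx^2·x^2 = 5648.
Moment sums: Σz = 226, Σx^2·z = 11240.
So AᵀA·[m, c]ᵀ = Aᵀz: [[4, 116]; [116, 5648]]·[m, c]ᵀ = [226, 11240]ᵀ.
Determinant 4·5648 − 116² = 9136.
m = (226·5648 − 116·11240)/9136 = -1712/571; c = (4·11240 − 116·226)/9136 = 2343/1142.

m = -2.998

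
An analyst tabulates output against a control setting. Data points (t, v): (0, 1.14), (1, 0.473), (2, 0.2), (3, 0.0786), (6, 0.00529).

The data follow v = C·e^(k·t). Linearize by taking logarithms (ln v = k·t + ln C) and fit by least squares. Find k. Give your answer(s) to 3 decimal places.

Linearized form: ln v = k·t + ln C. From the 5 transformed points,
AᵀA = [[50.0000, 12.0000]; [12.0000, 5]], rhs = [-43.0493, -10.0124]ᵀ  (here Σt = 12.0000, Σ(t)² = 50.0000, Σln v = -10.0124, Σt·ln v = -43.0493).
Solving (det = 106.0000): k = -0.89715, ln C = 0.15068.

k = -0.897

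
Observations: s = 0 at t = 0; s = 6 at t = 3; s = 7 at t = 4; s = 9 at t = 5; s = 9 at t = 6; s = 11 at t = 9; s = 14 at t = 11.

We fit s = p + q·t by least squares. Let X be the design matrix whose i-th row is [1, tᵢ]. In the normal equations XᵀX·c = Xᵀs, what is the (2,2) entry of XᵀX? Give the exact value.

Row 2 ↔ basis t, column 2 ↔ basis t, so (XᵀX)_{2,2} = Σᵢ (t)·(t) = (0)·(0) + (3)·(3) + (4)·(4) + (5)·(5) + (6)·(6) + (9)·(9) + (11)·(11) = 288.

288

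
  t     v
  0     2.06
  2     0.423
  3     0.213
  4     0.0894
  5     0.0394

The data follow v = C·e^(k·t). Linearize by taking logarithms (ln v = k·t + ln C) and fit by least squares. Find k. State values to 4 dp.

k = -0.7876

With ln vᵢ as the transformed response and tᵢ as the regressor:
Σt = 14.0000, Σ(t)² = 54.0000, Σln v = -7.3328, Σt·ln v = -32.1886.
Equations: 54.0000·k + 14.0000·ln C = -32.1886;  14.0000·k + 5·ln C = -7.3328.
Δ = 54.0000·5 − (14.0000)² = 74.0000; k = (-32.1886·5 − 14.0000·-7.3328)/74.0000 = -0.78763, ln C = (54.0000·-7.3328 − 14.0000·-32.1886)/74.0000 = 0.73881.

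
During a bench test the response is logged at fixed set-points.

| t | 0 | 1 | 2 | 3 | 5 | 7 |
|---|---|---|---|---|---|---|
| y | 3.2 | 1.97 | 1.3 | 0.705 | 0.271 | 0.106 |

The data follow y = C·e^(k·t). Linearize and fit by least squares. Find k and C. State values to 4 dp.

Taking logs, ln y = k·t + ln C, so regress ln y on t.
XᵀX = [[88.0000, 18.0000]; [18.0000, 6]], rhs = [-22.0843, -1.7960]ᵀ  (here Σt = 18.0000, Σ(t)² = 88.0000, Σln y = -1.7960, Σt·ln y = -22.0843).
Slope k = (n·Σt·ln y − Σt·Σln y)/(n·Σ(t)² − (Σt)²) = (6·-22.0843 − 18.0000·-1.7960)/204.0000 = -0.49107; ln C = (Σln y − k·Σt)/n = 1.17389, so C = exp(1.17389) = 3.23454.

k = -0.4911, C = 3.2345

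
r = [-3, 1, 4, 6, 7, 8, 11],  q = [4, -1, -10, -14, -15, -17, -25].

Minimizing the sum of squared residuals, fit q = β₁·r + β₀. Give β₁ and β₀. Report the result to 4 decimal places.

β₁ = -2.0950, β₀ = -0.9672

MᵀM·[β₁, β₀]ᵀ = Mᵀq reads: 296·β₁ + 34·β₀ = -653;  34·β₁ + 7·β₀ = -78.
det = 296·7 − 34² = 916.
β₁ = ((-653)·7 − 34·(-78))/916 = -1919/916; β₀ = (296·(-78) − 34·(-653))/916 = -443/458.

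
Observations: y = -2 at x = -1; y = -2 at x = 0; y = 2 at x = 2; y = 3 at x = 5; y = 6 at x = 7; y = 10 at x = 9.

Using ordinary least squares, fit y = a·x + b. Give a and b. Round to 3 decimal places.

a = 1.143, b = -1.357

Entries of MᵀM: Σx·x = 160, Σx = 22, Σ1 = 6.
Right-hand side: Σx·y = 153, Σy = 17.
Δ = 160·6 − 22² = 476.
a = (153·6 − 22·17)/476 = 8/7; b = (160·17 − 22·153)/476 = -19/14.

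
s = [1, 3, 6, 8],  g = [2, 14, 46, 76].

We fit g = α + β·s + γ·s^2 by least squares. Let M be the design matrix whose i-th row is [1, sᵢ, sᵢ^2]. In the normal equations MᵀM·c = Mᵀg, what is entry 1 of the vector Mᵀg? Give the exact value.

138

Entry 1 ↔ basis 1, so (Mᵀg)_{1} = Σᵢ gᵢ = (1)·(2) + (1)·(14) + (1)·(46) + (1)·(76) = 138.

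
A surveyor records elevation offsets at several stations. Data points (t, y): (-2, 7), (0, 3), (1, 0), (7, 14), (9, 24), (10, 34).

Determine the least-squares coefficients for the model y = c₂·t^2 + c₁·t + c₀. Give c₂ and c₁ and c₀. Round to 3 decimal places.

Entries of AᵀA: Σt^2·t^2 = 18979, Σt^2·t = 2065, Σt^2 = 235, Σt·t = 235, Σt = 25, Σ1 = 6.
For Aᵀy: Σt^2·y = 6058, Σt·y = 640, Σy = 82.
Normal equations: [[18979, 2065, 235]; [2065, 235, 25]; [235, 25, 6]]·[c₂, c₁, c₀]ᵀ = [6058, 640, 82]ᵀ.
Row-reducing yields c₂ = 9691/19968, c₁ = -34897/19968, c₀ = 807/416.

c₂ = 0.485, c₁ = -1.748, c₀ = 1.940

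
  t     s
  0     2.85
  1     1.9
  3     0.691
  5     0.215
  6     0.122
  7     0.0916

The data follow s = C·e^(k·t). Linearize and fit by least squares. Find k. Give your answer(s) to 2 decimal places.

k = -0.51

Linearized form: ln s = k·t + ln C. From the 6 transformed points,
Σt = 22.0000, Σ(t)² = 120.0000, Σln s = -4.7116, Σt·ln s = -37.5073.
Equations: 120.0000·k + 22.0000·ln C = -37.5073;  22.0000·k + 6·ln C = -4.7116.
Slope k = (n·Σt·ln s − Σt·Σln s)/(n·Σ(t)² − (Σt)²) = (6·-37.5073 − 22.0000·-4.7116)/236.0000 = -0.51436; ln C = (Σln s − k·Σt)/n = 1.10070.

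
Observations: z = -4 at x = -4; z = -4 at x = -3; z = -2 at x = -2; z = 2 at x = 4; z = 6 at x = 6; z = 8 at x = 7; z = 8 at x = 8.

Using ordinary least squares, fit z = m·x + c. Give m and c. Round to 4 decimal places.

m = 1.0417, c = -0.3811

Sums needed: Σx·x = 194, Σx = 16, Σ1 = 7.
Right-hand side: Σx·z = 196, Σz = 14.
MᵀM·[m, c]ᵀ = Mᵀz becomes [[194, 16]; [16, 7]]·[m, c]ᵀ = [196, 14]ᵀ.
Eliminating c: 7·(row 1) − 16·(row 2) gives 1102·m = 7·196 − 16·14 = 1148, so m = 574/551.
Then c = (14 − 16·(574/551))/7 = -210/551.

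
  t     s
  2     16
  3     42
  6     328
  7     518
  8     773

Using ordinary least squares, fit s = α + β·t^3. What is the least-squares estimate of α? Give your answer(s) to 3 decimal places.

Forming AᵀA = [[5, 1106]; [1106, 427242]] and Aᵀs = [1677, 645560]ᵀ gives AᵀA·[α, β]ᵀ = Aᵀs.
Δ = 5·427242 − 1106² = 912974.
α = (1677·427242 − 1106·645560)/912974 = 1247737/456487; β = (5·645560 − 1106·1677)/912974 = 686519/456487.

α = 2.733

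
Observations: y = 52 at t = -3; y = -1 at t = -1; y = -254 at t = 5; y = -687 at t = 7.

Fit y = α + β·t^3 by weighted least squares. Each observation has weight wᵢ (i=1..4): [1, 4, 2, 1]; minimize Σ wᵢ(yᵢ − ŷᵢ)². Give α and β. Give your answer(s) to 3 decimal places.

α = -3.091, β = -1.997

From the data, Σwᵢ·1 = 8, Σwᵢ·t^3 = 562, Σwᵢ·t^3·t^3 = 149632.
And Σwᵢ·y = -1147, Σwᵢ·t^3·y = -300541.
Normal equations: [[8, 562]; [562, 149632]]·[α, β]ᵀ = [-1147, -300541]ᵀ.
det = 8·149632 − 562² = 881212.
α = ((-1147)·149632 − 562·(-300541))/881212 = -1361931/440606; β = (8·(-300541) − 562·(-1147))/881212 = -879857/440606.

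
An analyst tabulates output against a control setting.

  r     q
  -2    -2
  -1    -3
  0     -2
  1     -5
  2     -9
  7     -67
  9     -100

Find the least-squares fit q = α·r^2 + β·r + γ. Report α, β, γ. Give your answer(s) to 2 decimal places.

With design matrix M, MᵀM = [[8996, 1072, 140]; [1072, 140, 16]; [140, 16, 7]] and Mᵀq = [-11435, -1385, -188]ᵀ.
Inverting the 3×3 Gram matrix, [α, β, γ]ᵀ = [-132019/131844, -257863/131844, -25931/10987]ᵀ.

α = -1.00, β = -1.96, γ = -2.36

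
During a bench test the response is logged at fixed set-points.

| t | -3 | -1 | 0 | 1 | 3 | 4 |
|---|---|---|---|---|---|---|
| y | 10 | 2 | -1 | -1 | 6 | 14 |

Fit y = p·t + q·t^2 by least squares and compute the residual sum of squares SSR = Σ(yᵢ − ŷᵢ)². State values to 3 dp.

Setting ∂/∂p … = 0 gives: 36·p + 64·q = 41;  64·p + 420·q = 369.
(Σt·t = 36, Σt·t^2 = 64, Σt^2·t^2 = 420, Σt·y = 41, Σt^2·y = 369.)
Eliminating q: 420·(row 1) − 64·(row 2) gives 11024·p = 420·41 − 64·369 = -6396, so p = -123/212.
Then q = (369 − 64·(-123/212))/420 = 205/212.
Residuals: -47/106, 24/53, -1, -147/106, -51/53, 45/53; SSR = 527/106.

SSR = 4.972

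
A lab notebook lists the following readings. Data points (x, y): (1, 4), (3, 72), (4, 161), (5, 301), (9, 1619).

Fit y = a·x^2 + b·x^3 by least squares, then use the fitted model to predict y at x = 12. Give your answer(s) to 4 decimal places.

ŷ = 3737.0902

Entries of AᵀA: Σx^2·x^2 = 7524, Σx^2·x^3 = 63442, Σx^3·x^3 = 551892.
And Σx^2·y = 141892, Σx^3·y = 1230128.
Normal equations: [[7524, 63442]; [63442, 551892]]·[a, b]ᵀ = [141892, 1230128]ᵀ.
Eliminating b: 551892·(row 1) − 63442·(row 2) gives 127548044·a = 551892·141892 − 63442·1230128 = 267279088, so a = 66819772/31887011.
Then b = (1230128 − 63442·(66819772/31887011))/551892 = 63392702/31887011.
At x = 12: ŷ = (66819772/31887011)·(144) + (63392702/31887011)·(1728) = 119164636224/31887011.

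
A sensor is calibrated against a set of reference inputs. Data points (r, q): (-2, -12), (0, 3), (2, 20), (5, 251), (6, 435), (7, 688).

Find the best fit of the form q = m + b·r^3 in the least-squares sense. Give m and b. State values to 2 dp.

The normal system AᵀA·[m, b]ᵀ = Aᵀq is [[6, 684]; [684, 180058]]·[m, b]ᵀ = [1385, 361575]ᵀ.
det = 6·180058 − 684² = 612492.
m = (1385·180058 − 684·361575)/612492 = 1031515/306246; b = (6·361575 − 684·1385)/612492 = 203685/102082.

m = 3.37, b = 2.00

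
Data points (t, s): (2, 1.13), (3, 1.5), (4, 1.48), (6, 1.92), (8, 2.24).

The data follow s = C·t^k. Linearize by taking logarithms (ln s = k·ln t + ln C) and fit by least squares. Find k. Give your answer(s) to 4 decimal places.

k = 0.4697

Let Y = ln s. Fitting Y = k·ln t + ln C by least squares:
Σln t = 7.0493, Σ(ln t)² = 11.1437, Σln s = 2.3785, Σln t·ln s = 3.9195.
Equations: 11.1437·k + 7.0493·ln C = 3.9195;  7.0493·k + 5·ln C = 2.3785.
Solving (det = 6.0265): k = 0.46969, ln C = -0.18648.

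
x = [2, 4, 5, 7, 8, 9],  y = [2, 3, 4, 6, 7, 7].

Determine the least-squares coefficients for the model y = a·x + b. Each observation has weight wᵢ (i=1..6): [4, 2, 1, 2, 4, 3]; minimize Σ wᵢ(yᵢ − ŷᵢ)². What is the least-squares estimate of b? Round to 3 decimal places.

AᵀWA·[a, b]ᵀ = AᵀWy reads: 670·a + 94·b = 557;  94·a + 16·b = 79.
Determinant 670·16 − 94² = 1884.
a = (557·16 − 94·79)/1884 = 743/942; b = (670·79 − 94·557)/1884 = 143/471.

b = 0.304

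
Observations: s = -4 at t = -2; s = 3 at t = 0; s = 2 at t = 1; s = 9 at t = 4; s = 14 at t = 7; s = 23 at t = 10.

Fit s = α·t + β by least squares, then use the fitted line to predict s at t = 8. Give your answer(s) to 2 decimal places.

With design matrix M, MᵀM = [[170, 20]; [20, 6]] and Mᵀs = [374, 47]ᵀ.
Eliminating β: 6·(row 1) − 20·(row 2) gives 620·α = 6·374 − 20·47 = 1304, so α = 326/155.
Then β = (47 − 20·(326/155))/6 = 51/62.
At t = 8: ŝ = (326/155)·(8) + (51/62)·(1) = 5471/310.

ŝ = 17.65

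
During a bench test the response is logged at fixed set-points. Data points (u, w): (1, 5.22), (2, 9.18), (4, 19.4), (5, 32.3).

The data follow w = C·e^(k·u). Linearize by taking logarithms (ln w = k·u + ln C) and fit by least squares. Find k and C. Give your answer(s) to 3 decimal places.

With ln wᵢ as the transformed response and uᵢ as the regressor:
XᵀX = [[46.0000, 12.0000]; [12.0000, 4]], rhs = [35.3230, 10.3099]ᵀ  (here Σu = 12.0000, Σ(u)² = 46.0000, Σln w = 10.3099, Σu·ln w = 35.3230).
Solving (det = 40.0000): k = 0.43934, ln C = 1.25945, so C = exp(1.25945) = 3.52349.

k = 0.439, C = 3.523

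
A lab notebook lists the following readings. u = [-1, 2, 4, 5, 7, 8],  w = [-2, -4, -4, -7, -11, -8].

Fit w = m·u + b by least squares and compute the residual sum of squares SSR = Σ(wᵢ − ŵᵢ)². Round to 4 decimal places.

SSR = 11.9818

Sums needed: Σu·u = 159, Σu = 25, Σ1 = 6.
Moment sums: Σu·w = -198, Σw = -36.
Eliminating b: 6·(row 1) − 25·(row 2) gives 329·m = 6·(-198) − 25·(-36) = -288, so m = -288/329.
Then b = ((-36) − 25·(-288/329))/6 = -774/329.
Residuals: -172/329, 34/329, 610/329, -89/329, -829/329, 446/329; SSR = 3942/329.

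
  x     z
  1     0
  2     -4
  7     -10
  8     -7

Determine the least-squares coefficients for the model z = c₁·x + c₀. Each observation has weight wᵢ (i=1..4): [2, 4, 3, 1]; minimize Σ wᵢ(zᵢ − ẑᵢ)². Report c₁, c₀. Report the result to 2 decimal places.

c₁ = -1.19, c₀ = -0.67

From the data, Σwᵢ·x·x = 229, Σwᵢ·x = 39, Σwᵢ·1 = 10.
For AᵀWz: Σwᵢ·x·z = -298, Σwᵢ·z = -53.
AᵀWA·[c₁, c₀]ᵀ = AᵀWz becomes [[229, 39]; [39, 10]]·[c₁, c₀]ᵀ = [-298, -53]ᵀ.
Δ = 229·10 − 39² = 769.
c₁ = ((-298)·10 − 39·(-53))/769 = -913/769; c₀ = (229·(-53) − 39·(-298))/769 = -515/769.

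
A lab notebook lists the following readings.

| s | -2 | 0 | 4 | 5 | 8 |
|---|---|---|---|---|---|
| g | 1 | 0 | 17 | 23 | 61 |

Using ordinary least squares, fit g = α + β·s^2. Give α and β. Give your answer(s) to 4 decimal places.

α = -0.6886, β = 0.9674

From the data, Σ1 = 5, Σs^2 = 109, Σs^2·s^2 = 4993.
Moment sums: Σg = 102, Σs^2·g = 4755.
Normal equations: [[5, 109]; [109, 4993]]·[α, β]ᵀ = [102, 4755]ᵀ.
Determinant 5·4993 − 109² = 13084.
α = (102·4993 − 109·4755)/13084 = -9009/13084; β = (5·4755 − 109·102)/13084 = 12657/13084.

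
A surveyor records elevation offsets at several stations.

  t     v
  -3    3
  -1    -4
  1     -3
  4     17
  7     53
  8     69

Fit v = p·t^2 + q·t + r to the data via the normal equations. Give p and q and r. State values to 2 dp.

p = 1.04, q = 0.88, r = -4.03

Sums needed: Σt^2·t^2 = 6836, Σt^2·t = 892, Σt^2 = 140, Σt·t = 140, Σt = 16, Σ1 = 6.
And Σt^2·v = 7305, Σt·v = 983, Σv = 135.
Normal equations: [[6836, 892, 140]; [892, 140, 16]; [140, 16, 6]]·[p, q, r]ᵀ = [7305, 983, 135]ᵀ.
Solving the 3×3 system (Gaussian elimination) gives p = 7621/7350, q = 12869/14700, r = -9869/2450.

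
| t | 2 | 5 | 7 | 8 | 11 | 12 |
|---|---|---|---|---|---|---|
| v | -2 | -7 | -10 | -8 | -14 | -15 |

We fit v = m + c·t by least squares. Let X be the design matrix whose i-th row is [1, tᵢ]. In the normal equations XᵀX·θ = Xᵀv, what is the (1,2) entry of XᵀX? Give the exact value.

45

Row 1 ↔ basis 1, column 2 ↔ basis t, so (XᵀX)_{1,2} = Σᵢ t = (1)·(2) + (1)·(5) + (1)·(7) + (1)·(8) + (1)·(11) + (1)·(12) = 45.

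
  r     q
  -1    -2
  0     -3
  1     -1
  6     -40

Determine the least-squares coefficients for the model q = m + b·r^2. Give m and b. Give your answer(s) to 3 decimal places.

m = -1.300, b = -1.074

With design matrix M, MᵀM = [[4, 38]; [38, 1298]] and Mᵀq = [-46, -1443]ᵀ.
Eliminating b: 1298·(row 1) − 38·(row 2) gives 3748·m = 1298·(-46) − 38·(-1443) = -4874, so m = -2437/1874.
Then b = ((-1443) − 38·(-2437/1874))/1298 = -1006/937.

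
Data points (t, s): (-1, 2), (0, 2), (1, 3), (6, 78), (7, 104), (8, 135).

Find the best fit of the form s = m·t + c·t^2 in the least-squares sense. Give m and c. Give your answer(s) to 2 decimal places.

m = 0.84, c = 2.01

Entries of AᵀA: Σt·t = 151, Σt·t^2 = 1071, Σt^2·t^2 = 7795.
For Aᵀs: Σt·s = 2277, Σt^2·s = 16549.
So AᵀA·[m, c]ᵀ = Aᵀs: [[151, 1071]; [1071, 7795]]·[m, c]ᵀ = [2277, 16549]ᵀ.
Eliminating c: 7795·(row 1) − 1071·(row 2) gives 30004·m = 7795·2277 − 1071·16549 = 25236, so m = 6309/7501.
Then c = (16549 − 1071·(6309/7501))/7795 = 15058/7501.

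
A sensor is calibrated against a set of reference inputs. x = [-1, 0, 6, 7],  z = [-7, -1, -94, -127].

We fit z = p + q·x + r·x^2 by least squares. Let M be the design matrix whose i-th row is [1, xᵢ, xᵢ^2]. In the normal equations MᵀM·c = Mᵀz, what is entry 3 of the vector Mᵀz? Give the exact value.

Entry 3 ↔ basis x^2, so (Mᵀz)_{3} = Σᵢ (x^2)·zᵢ = (1)·(-7) + (0)·(-1) + (36)·(-94) + (49)·(-127) = -9614.

-9614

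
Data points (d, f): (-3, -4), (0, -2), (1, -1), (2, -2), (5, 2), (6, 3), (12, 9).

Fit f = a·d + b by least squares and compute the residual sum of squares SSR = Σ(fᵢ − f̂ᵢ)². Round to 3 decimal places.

Compute the Gram sums: Σd·d = 219, Σd = 23, Σ1 = 7.
Moment sums: Σd·f = 143, Σf = 5.
So MᵀM·[a, b]ᵀ = Mᵀf: [[219, 23]; [23, 7]]·[a, b]ᵀ = [143, 5]ᵀ.
Δ = 219·7 − 23² = 1004.
a = (143·7 − 23·5)/1004 = 443/502; b = (219·5 − 23·143)/1004 = -1097/502.
Residuals: 209/251, 93/502, 76/251, -793/502, -57/251, -55/502, 299/502; SSR = 937/251.

SSR = 3.733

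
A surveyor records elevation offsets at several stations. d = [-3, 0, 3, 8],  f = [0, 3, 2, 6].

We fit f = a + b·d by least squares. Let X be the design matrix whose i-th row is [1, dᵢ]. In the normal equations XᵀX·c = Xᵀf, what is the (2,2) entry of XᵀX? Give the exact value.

82

Row 2 ↔ basis d, column 2 ↔ basis d, so (XᵀX)_{2,2} = Σᵢ (d)·(d) = (-3)·(-3) + (0)·(0) + (3)·(3) + (8)·(8) = 82.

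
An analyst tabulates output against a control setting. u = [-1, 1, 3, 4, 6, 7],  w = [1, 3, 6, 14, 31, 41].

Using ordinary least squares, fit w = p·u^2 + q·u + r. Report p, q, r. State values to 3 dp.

p = 0.847, q = -0.115, r = 0.581

Forming AᵀA = [[4036, 650, 112]; [650, 112, 20]; [112, 20, 6]] and Aᵀw = [3407, 549, 96]ᵀ gives AᵀA·[p, q, r]ᵀ = Aᵀw.
Inverting the 3×3 Gram matrix, [p, q, r]ᵀ = [14785/17466, -2003/17466, 1691/2911]ᵀ.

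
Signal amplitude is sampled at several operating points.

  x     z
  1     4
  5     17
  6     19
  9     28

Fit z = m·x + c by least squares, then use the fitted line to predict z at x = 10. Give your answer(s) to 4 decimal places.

Entries of MᵀM: Σx·x = 143, Σx = 21, Σ1 = 4.
Moment sums: Σx·z = 455, Σz = 68.
So MᵀM·[m, c]ᵀ = Mᵀz: [[143, 21]; [21, 4]]·[m, c]ᵀ = [455, 68]ᵀ.
det = 143·4 − 21² = 131.
m = (455·4 − 21·68)/131 = 392/131; c = (143·68 − 21·455)/131 = 169/131.
At x = 10: ẑ = (392/131)·(10) + (169/131)·(1) = 4089/131.

ẑ = 31.2137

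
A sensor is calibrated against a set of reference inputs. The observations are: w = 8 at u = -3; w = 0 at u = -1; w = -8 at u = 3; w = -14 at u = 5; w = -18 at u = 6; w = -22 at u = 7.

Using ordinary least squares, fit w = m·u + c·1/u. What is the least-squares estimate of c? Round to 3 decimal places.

c = 3.295

From the data, Σu·u = 129, Σu·1/u = 6, Σ1/u·1/u = 6421/4900.
For Aᵀw: Σu·w = -380, Σ1/u·w = -1499/105.
So AᵀA·[m, c]ᵀ = Aᵀw: [[129, 6]; [6, 6421/4900]]·[m, c]ᵀ = [-380, -1499/105]ᵀ.
Δ = 129·(6421/4900) − 6² = 651909/4900.
m = ((-380)·(6421/4900) − 6·(-1499/105))/(651909/4900) = -673420/217303; c = (129·(-1499/105) − 6·(-380))/(651909/4900) = 2148020/651909.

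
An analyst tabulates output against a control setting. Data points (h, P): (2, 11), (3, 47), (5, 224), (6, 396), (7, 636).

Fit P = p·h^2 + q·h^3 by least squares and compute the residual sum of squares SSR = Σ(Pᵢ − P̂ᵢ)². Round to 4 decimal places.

SSR = 5.6833

Forming AᵀA = [[4419, 27983]; [27983, 180723]] and AᵀP = [51487, 333041]ᵀ gives AᵀA·[p, q]ᵀ = AᵀP.
det = 4419·180723 − 27983² = 15566648.
p = (51487·180723 − 27983·333041)/15566648 = -7300601/7783324; q = (4419·333041 − 27983·51487)/15566648 = 15473729/7783324.
Residuals: -2242716/1945831, 6865477/3891662, -2059131/1945831, 673119/1945831, 217233/3891662; SSR = 22117415/3891662.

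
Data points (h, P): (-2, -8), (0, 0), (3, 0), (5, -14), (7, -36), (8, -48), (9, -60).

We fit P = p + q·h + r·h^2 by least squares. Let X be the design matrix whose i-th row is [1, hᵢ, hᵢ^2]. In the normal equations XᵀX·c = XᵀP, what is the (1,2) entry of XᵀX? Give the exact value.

Row 1 ↔ basis 1, column 2 ↔ basis h, so (XᵀX)_{1,2} = Σᵢ h = (1)·(-2) + (1)·(0) + (1)·(3) + (1)·(5) + (1)·(7) + (1)·(8) + (1)·(9) = 30.

30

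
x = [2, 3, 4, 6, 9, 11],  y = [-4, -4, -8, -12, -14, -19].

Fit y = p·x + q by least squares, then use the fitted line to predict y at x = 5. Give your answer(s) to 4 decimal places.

Setting ∂/∂p … = 0 gives: 267·p + 35·q = -459;  35·p + 6·q = -61.
Δ = 267·6 − 35² = 377.
p = ((-459)·6 − 35·(-61))/377 = -619/377; q = (267·(-61) − 35·(-459))/377 = -222/377.
At x = 5: ŷ = (-619/377)·(5) + (-222/377)·(1) = -3317/377.

ŷ = -8.7984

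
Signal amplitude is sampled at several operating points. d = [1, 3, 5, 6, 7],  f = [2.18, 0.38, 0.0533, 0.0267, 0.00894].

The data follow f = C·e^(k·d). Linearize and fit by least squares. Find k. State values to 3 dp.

k = -0.910

Let Y = ln f. Fitting Y = k·d + ln C by least squares:
Σd = 22.0000, Σ(d)² = 120.0000, Σln f = -11.4604, Σd·ln f = -71.5416.
Equations: 120.0000·k + 22.0000·ln C = -71.5416;  22.0000·k + 5·ln C = -11.4604.
Δ = 120.0000·5 − (22.0000)² = 116.0000; k = (-71.5416·5 − 22.0000·-11.4604)/116.0000 = -0.91017, ln C = (120.0000·-11.4604 − 22.0000·-71.5416)/116.0000 = 1.71266.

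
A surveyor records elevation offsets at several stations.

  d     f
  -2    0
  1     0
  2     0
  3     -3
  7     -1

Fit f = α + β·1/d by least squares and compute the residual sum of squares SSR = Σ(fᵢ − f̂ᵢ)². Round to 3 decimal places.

SSR = 6.799

The normal system AᵀA·[α, β]ᵀ = Aᵀf is [[5, 31/21]; [31/21, 1439/882]]·[α, β]ᵀ = [-4, -8/7]ᵀ.
det = 5·(1439/882) − (31/21)² = 5273/882.
α = ((-4)·(1439/882) − (31/21)·(-8/7))/(5273/882) = -4268/5273; β = (5·(-8/7) − (31/21)·(-4))/(5273/882) = 168/5273.
Residuals: 4352/5273, 4100/5273, 4184/5273, -11607/5273, -1029/5273; SSR = 35850/5273.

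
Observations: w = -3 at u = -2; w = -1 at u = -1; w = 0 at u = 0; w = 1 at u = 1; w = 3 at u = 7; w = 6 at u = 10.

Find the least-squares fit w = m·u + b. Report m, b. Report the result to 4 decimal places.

m = 0.6298, b = -0.5745

Normal-equation sums: Σu·u = 155, Σu = 15, Σ1 = 6.
Right-hand side: Σu·w = 89, Σw = 6.
Normal equations: [[155, 15]; [15, 6]]·[m, b]ᵀ = [89, 6]ᵀ.
Determinant 155·6 − 15² = 705.
m = (89·6 − 15·6)/705 = 148/235; b = (155·6 − 15·89)/705 = -27/47.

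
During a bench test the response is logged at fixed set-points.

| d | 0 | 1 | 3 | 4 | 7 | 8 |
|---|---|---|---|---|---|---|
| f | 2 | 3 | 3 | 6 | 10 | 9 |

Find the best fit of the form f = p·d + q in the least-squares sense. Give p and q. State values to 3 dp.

Forming MᵀM = [[139, 23]; [23, 6]] and Mᵀf = [178, 33]ᵀ gives MᵀM·[p, q]ᵀ = Mᵀf.
Determinant 139·6 − 23² = 305.
p = (178·6 − 23·33)/305 = 309/305; q = (139·33 − 23·178)/305 = 493/305.

p = 1.013, q = 1.616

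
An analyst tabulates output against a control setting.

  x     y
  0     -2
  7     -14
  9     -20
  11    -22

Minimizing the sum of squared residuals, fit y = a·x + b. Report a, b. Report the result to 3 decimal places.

Entries of AᵀA: Σx·x = 251, Σx = 27, Σ1 = 4.
Right-hand side: Σx·y = -520, Σy = -58.
Eliminating b: 4·(row 1) − 27·(row 2) gives 275·a = 4·(-520) − 27·(-58) = -514, so a = -514/275.
Then b = ((-58) − 27·(-514/275))/4 = -518/275.

a = -1.869, b = -1.884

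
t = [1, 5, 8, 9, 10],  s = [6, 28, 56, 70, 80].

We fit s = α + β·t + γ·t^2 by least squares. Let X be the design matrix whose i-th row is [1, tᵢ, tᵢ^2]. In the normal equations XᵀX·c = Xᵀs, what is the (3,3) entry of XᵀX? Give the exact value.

Row 3 ↔ basis t^2, column 3 ↔ basis t^2, so (XᵀX)_{3,3} = Σᵢ (t^2)·(t^2) = (1)·(1) + (25)·(25) + (64)·(64) + (81)·(81) + (100)·(100) = 21283.

21283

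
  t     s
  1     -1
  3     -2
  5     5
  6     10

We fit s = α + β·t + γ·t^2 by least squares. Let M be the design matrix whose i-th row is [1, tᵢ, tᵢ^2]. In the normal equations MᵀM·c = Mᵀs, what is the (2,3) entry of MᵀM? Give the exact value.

Row 2 ↔ basis t, column 3 ↔ basis t^2, so (MᵀM)_{2,3} = Σᵢ (t)·(t^2) = (1)·(1) + (3)·(9) + (5)·(25) + (6)·(36) = 369.

369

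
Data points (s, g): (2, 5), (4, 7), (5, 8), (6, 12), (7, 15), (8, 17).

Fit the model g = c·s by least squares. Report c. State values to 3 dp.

c = 2.015

Compute the Gram sums: Σs·s = 194.
Right-hand side: Σs·g = 391.
Normal equations: [[194]]·[c]ᵀ = [391]ᵀ.
c = 391/194 = 2.01546.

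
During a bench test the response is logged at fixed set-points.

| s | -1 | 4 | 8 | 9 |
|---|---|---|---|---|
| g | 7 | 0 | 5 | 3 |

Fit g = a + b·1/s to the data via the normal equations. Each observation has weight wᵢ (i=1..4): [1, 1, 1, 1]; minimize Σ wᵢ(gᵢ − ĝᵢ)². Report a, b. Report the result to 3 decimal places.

Normal-equation sums: Σwᵢ·1 = 4, Σwᵢ·1/s = -37/72, Σwᵢ·1/s·1/s = 5653/5184.
For XᵀWg: Σwᵢ·g = 15, Σwᵢ·1/s·g = -145/24.
So XᵀWX·[a, b]ᵀ = XᵀWg: [[4, -37/72]; [-37/72, 5653/5184]]·[a, b]ᵀ = [15, -145/24]ᵀ.
det = 4·(5653/5184) − (-37/72)² = 7081/1728.
a = (15·(5653/5184) − (-37/72)·(-145/24))/(7081/1728) = 22900/7081; b = (4·(-145/24) − (-37/72)·15)/(7081/1728) = -28440/7081.

a = 3.234, b = -4.016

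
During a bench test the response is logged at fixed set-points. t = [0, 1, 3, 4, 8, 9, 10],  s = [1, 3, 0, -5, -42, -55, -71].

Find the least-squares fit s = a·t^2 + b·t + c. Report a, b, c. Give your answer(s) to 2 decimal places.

MᵀM·[a, b, c]ᵀ = Mᵀs reads: 20995·a + 2333·b + 271·c = -14320;  2333·a + 271·b + 35·c = -1558;  271·a + 35·b + 7·c = -169.
Solving the 3×3 system (Gaussian elimination) gives a = -57523/60486, b = 136781/60486, c = 13792/10081.

a = -0.95, b = 2.26, c = 1.37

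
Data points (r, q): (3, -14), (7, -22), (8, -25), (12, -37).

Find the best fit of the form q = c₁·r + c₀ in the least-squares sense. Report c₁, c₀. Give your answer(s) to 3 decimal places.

Sums needed: Σr·r = 266, Σr = 30, Σ1 = 4.
For Mᵀq: Σr·q = -840, Σq = -98.
MᵀM·[c₁, c₀]ᵀ = Mᵀq becomes [[266, 30]; [30, 4]]·[c₁, c₀]ᵀ = [-840, -98]ᵀ.
Determinant 266·4 − 30² = 164.
c₁ = ((-840)·4 − 30·(-98))/164 = -105/41; c₀ = (266·(-98) − 30·(-840))/164 = -217/41.

c₁ = -2.561, c₀ = -5.293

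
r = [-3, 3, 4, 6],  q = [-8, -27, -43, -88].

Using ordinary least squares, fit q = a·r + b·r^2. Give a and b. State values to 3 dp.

The normal system MᵀM·[a, b]ᵀ = Mᵀq is [[70, 280]; [280, 1714]]·[a, b]ᵀ = [-757, -4171]ᵀ.
Determinant 70·1714 − 280² = 41580.
a = ((-757)·1714 − 280·(-4171))/41580 = -7201/2310; b = (70·(-4171) − 280·(-757))/41580 = -127/66.

a = -3.117, b = -1.924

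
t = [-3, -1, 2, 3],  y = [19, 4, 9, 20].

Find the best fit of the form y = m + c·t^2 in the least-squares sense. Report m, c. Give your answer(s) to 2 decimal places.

With design matrix X, XᵀX = [[4, 23]; [23, 179]] and Xᵀy = [52, 391]ᵀ.
Determinant 4·179 − 23² = 187.
m = (52·179 − 23·391)/187 = 315/187; c = (4·391 − 23·52)/187 = 368/187.

m = 1.68, c = 1.97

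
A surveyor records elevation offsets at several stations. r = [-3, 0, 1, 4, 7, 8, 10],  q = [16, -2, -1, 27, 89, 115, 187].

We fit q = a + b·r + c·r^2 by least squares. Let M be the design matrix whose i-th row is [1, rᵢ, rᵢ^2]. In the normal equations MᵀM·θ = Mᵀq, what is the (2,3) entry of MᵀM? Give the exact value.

1893

Row 2 ↔ basis r, column 3 ↔ basis r^2, so (MᵀM)_{2,3} = Σᵢ (r)·(r^2) = (-3)·(9) + (0)·(0) + (1)·(1) + (4)·(16) + (7)·(49) + (8)·(64) + (10)·(100) = 1893.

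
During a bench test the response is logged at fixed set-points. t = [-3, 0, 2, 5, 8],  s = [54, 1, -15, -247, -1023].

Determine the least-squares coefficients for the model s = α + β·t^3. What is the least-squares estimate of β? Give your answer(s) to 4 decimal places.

From the data, Σ1 = 5, Σt^3 = 618, Σt^3·t^3 = 278562.
For Mᵀs: Σs = -1230, Σt^3·s = -556229.
So MᵀM·[α, β]ᵀ = Mᵀs: [[5, 618]; [618, 278562]]·[α, β]ᵀ = [-1230, -556229]ᵀ.
Eliminating β: 278562·(row 1) − 618·(row 2) gives 1010886·α = 278562·(-1230) − 618·(-556229) = 1118262, so α = 186377/168481.
Then β = ((-556229) − 618·(186377/168481))/278562 = -2021005/1010886.

β = -1.9992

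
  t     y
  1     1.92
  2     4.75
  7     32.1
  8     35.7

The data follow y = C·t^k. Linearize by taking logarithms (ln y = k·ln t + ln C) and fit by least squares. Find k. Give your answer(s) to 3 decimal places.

Linearized form: ln y = k·ln t + ln C. From the 4 transformed points,
Σln t = 4.7185, Σ(ln t)² = 8.5911, Σln y = 9.2545, Σln t·ln y = 15.2644.
Normal system: [[8.5911, 4.7185]; [4.7185, 4]]·[k, ln C]ᵀ = [15.2644, 9.2545]ᵀ.
Solving (det = 12.1002): k = 1.43721, ln C = 0.61825.

k = 1.437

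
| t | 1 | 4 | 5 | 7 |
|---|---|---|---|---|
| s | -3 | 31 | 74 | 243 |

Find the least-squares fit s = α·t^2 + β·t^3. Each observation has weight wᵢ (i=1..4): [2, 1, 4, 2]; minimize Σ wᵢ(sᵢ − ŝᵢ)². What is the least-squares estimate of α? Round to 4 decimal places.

Forming AᵀWA = [[7560, 47140]; [47140, 301896]] and AᵀWs = [31704, 205676]ᵀ gives AᵀWA·[α, β]ᵀ = AᵀWs.
det = 7560·301896 − 47140² = 60154160.
α = (31704·301896 − 47140·205676)/60154160 = -456823/221155; β = (7560·205676 − 47140·31704)/60154160 = 44400/44231.

α = -2.0656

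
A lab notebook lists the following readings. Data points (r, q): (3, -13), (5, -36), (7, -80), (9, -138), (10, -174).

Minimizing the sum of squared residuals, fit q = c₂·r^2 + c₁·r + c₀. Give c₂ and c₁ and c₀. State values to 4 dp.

c₂ = -2.1608, c₁ = 5.0105, c₀ = -8.1820

Entries of AᵀA: Σr^2·r^2 = 19668, Σr^2·r = 2224, Σr^2 = 264, Σr·r = 264, Σr = 34, Σ1 = 5.
For Aᵀq: Σr^2·q = -33515, Σr·q = -3761, Σq = -441.
Solving the 3×3 system (Gaussian elimination) gives c₂ = -10899/5044, c₁ = 25273/5044, c₀ = -20635/2522.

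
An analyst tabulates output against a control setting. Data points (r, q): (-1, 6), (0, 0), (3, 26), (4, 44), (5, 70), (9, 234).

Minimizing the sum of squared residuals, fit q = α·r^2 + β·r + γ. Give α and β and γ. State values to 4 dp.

The normal system XᵀX·[α, β, γ]ᵀ = Xᵀq is [[7524, 944, 132]; [944, 132, 20]; [132, 20, 6]]·[α, β, γ]ᵀ = [21648, 2704, 380]ᵀ.
Solving the 3×3 system (Gaussian elimination) gives α = 550/183, β = -506/427, γ = 1490/1281.

α = 3.0055, β = -1.1850, γ = 1.1632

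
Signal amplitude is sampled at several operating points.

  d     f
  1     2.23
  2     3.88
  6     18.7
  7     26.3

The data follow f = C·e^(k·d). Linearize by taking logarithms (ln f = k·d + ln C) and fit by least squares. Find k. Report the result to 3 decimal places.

With ln fᵢ as the transformed response and dᵢ as the regressor:
Sums: Σd = 16.0000, Σ(d)² = 90.0000, Σln f = 8.3559, Σd·ln f = 43.9718.
Normal system: [[90.0000, 16.0000]; [16.0000, 4]]·[k, ln C]ᵀ = [43.9718, 8.3559]ᵀ.
Slope k = (n·Σd·ln f − Σd·Σln f)/(n·Σ(d)² − (Σd)²) = (4·43.9718 − 16.0000·8.3559)/104.0000 = 0.40570; ln C = (Σln f − k·Σd)/n = 0.46620.

k = 0.406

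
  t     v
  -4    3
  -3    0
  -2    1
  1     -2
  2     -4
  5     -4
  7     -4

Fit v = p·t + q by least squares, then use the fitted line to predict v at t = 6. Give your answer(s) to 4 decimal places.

Compute the Gram sums: Σt·t = 108, Σt = 6, Σ1 = 7.
Right-hand side: Σt·v = -72, Σv = -10.
AᵀA·[p, q]ᵀ = Aᵀv becomes [[108, 6]; [6, 7]]·[p, q]ᵀ = [-72, -10]ᵀ.
det = 108·7 − 6² = 720.
p = ((-72)·7 − 6·(-10))/720 = -37/60; q = (108·(-10) − 6·(-72))/720 = -9/10.
At t = 6: v̂ = (-37/60)·(6) + (-9/10)·(1) = -23/5.

v̂ = -4.6000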